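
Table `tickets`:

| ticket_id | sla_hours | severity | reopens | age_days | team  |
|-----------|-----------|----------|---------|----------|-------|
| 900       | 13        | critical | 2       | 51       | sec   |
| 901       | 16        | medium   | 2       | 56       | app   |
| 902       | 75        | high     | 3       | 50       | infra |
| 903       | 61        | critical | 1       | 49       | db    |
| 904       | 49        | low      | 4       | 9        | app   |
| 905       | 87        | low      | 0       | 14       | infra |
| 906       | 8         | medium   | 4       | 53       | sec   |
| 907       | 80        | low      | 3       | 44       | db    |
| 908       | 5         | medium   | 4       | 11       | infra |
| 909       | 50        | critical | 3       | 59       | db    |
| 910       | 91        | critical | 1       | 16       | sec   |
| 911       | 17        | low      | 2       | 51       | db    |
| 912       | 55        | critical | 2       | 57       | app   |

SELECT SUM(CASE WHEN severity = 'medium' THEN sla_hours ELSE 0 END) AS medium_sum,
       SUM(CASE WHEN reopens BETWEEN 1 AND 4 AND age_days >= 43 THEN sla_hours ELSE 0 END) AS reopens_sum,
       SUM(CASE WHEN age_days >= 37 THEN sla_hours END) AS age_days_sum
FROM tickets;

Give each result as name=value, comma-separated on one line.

[medium_sum: severity = 'medium']
ticket_id=900: ✗
ticket_id=901: ✓ → 16
ticket_id=902: ✗
ticket_id=903: ✗
ticket_id=904: ✗
ticket_id=905: ✗
ticket_id=906: ✓ → 8
ticket_id=907: ✗
ticket_id=908: ✓ → 5
ticket_id=909: ✗
ticket_id=910: ✗
ticket_id=911: ✗
ticket_id=912: ✗
medium_sum = 16 + 8 + 5 = 29
—
[reopens_sum: reopens BETWEEN 1 AND 4 AND age_days >= 43]
ticket_id=900: ✓ → 13
ticket_id=901: ✓ → 16
ticket_id=902: ✓ → 75
ticket_id=903: ✓ → 61
ticket_id=904: ✗
ticket_id=905: ✗
ticket_id=906: ✓ → 8
ticket_id=907: ✓ → 80
ticket_id=908: ✗
ticket_id=909: ✓ → 50
ticket_id=910: ✗
ticket_id=911: ✓ → 17
ticket_id=912: ✓ → 55
reopens_sum = 13 + 16 + 75 + 61 + 8 + 80 + 50 + 17 + 55 = 375
—
[age_days_sum: age_days >= 37]
ticket_id=900: ✓ → 13
ticket_id=901: ✓ → 16
ticket_id=902: ✓ → 75
ticket_id=903: ✓ → 61
ticket_id=904: ✗
ticket_id=905: ✗
ticket_id=906: ✓ → 8
ticket_id=907: ✓ → 80
ticket_id=908: ✗
ticket_id=909: ✓ → 50
ticket_id=910: ✗
ticket_id=911: ✓ → 17
ticket_id=912: ✓ → 55
age_days_sum = 13 + 16 + 75 + 61 + 8 + 80 + 50 + 17 + 55 = 375

medium_sum=29, reopens_sum=375, age_days_sum=375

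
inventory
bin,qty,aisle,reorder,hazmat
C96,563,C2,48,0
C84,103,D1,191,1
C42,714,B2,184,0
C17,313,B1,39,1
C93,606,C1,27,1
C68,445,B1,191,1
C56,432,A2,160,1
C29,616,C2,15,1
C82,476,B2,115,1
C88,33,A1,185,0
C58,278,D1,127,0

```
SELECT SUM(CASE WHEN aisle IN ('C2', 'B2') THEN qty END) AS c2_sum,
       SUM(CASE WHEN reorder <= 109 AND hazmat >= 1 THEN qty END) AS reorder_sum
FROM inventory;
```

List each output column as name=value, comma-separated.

c2_sum=2369, reorder_sum=1535

[c2_sum: aisle IN ('C2', 'B2')]
bin=C96: ✓ → 563
bin=C84: ✗
bin=C42: ✓ → 714
bin=C17: ✗
bin=C93: ✗
bin=C68: ✗
bin=C56: ✗
bin=C29: ✓ → 616
bin=C82: ✓ → 476
bin=C88: ✗
bin=C58: ✗
c2_sum = 563 + 714 + 616 + 476 = 2369
—
[reorder_sum: reorder <= 109 AND hazmat >= 1]
bin=C96: ✗
bin=C84: ✗
bin=C42: ✗
bin=C17: ✓ → 313
bin=C93: ✓ → 606
bin=C68: ✗
bin=C56: ✗
bin=C29: ✓ → 616
bin=C82: ✗
bin=C88: ✗
bin=C58: ✗
reorder_sum = 313 + 606 + 616 = 1535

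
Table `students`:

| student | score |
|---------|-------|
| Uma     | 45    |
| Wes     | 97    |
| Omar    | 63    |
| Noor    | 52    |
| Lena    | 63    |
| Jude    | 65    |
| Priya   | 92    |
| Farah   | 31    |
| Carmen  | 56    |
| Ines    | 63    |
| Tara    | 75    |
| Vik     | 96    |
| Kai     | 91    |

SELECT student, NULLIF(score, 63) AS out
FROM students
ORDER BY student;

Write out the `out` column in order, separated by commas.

56, 31, NULL, 65, 91, NULL, 52, NULL, 92, 75, 45, 96, 97

student=Carmen: score=56 vs 63: differ → 56
student=Farah: score=31 vs 63: differ → 31
student=Ines: score=63 vs 63: equal → NULL
student=Jude: score=65 vs 63: differ → 65
student=Kai: score=91 vs 63: differ → 91
student=Lena: score=63 vs 63: equal → NULL
student=Noor: score=52 vs 63: differ → 52
student=Omar: score=63 vs 63: equal → NULL
student=Priya: score=92 vs 63: differ → 92
student=Tara: score=75 vs 63: differ → 75
student=Uma: score=45 vs 63: differ → 45
student=Vik: score=96 vs 63: differ → 96
student=Wes: score=97 vs 63: differ → 97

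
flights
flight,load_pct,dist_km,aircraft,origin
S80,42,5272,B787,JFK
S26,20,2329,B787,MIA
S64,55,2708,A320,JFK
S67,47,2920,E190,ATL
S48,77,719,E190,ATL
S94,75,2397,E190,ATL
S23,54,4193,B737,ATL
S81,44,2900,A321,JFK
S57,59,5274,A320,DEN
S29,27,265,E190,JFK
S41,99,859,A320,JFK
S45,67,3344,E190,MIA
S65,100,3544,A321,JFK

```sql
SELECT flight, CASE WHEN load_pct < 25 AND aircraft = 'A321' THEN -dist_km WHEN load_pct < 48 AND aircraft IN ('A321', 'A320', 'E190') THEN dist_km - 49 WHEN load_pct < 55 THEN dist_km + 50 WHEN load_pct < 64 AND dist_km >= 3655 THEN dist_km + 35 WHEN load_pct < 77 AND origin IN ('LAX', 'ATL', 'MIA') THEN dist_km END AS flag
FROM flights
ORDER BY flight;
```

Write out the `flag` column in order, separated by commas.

4243, 2379, 216, NULL, 3344, NULL, 5309, NULL, NULL, 2871, 5322, 2851, 2397

flight=S23: load_pct < 55 → 4243
flight=S26: load_pct < 55 → 2379
flight=S29: load_pct < 48 AND aircraft IN ('A321', 'A320', 'E190') → 216
flight=S41: (no match → NULL) → NULL
flight=S45: load_pct < 77 AND origin IN ('LAX', 'ATL', 'MIA') → 3344
flight=S48: (no match → NULL) → NULL
flight=S57: load_pct < 64 AND dist_km >= 3655 → 5309
flight=S64: (no match → NULL) → NULL
flight=S65: (no match → NULL) → NULL
flight=S67: load_pct < 48 AND aircraft IN ('A321', 'A320', 'E190') → 2871
flight=S80: load_pct < 55 → 5322
flight=S81: load_pct < 48 AND aircraft IN ('A321', 'A320', 'E190') → 2851
flight=S94: load_pct < 77 AND origin IN ('LAX', 'ATL', 'MIA') → 2397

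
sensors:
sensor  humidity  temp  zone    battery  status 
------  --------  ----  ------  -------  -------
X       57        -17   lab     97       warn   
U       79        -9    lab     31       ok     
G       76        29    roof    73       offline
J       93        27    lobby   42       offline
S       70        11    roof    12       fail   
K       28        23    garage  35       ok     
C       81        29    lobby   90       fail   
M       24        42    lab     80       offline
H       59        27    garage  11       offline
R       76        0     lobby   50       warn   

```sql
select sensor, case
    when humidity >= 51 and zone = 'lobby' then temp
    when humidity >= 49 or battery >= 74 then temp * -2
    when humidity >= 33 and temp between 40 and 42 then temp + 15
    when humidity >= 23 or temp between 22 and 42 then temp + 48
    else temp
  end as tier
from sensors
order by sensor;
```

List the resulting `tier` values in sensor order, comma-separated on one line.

29, -58, -54, 27, 71, -84, 0, -22, 18, 34

sensor=C: humidity >= 51 and zone = 'lobby' → 29
sensor=G: humidity >= 49 or battery >= 74 → -58
sensor=H: humidity >= 49 or battery >= 74 → -54
sensor=J: humidity >= 51 and zone = 'lobby' → 27
sensor=K: humidity >= 23 or temp between 22 and 42 → 71
sensor=M: humidity >= 49 or battery >= 74 → -84
sensor=R: humidity >= 51 and zone = 'lobby' → 0
sensor=S: humidity >= 49 or battery >= 74 → -22
sensor=U: humidity >= 49 or battery >= 74 → 18
sensor=X: humidity >= 49 or battery >= 74 → 34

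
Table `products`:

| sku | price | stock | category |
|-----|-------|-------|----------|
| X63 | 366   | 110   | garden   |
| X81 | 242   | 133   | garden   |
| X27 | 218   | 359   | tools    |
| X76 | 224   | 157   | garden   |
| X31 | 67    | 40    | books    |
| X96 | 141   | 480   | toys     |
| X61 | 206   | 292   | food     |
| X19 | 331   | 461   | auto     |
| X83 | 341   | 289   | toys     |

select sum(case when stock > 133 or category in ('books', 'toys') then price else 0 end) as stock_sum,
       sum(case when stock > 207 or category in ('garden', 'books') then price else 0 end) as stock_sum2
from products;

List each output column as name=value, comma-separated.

stock_sum=1528, stock_sum2=2136

[stock_sum: stock > 133 or category in ('books', 'toys')]
sku=X63: ✗
sku=X81: ✗
sku=X27: ✓ → 218
sku=X76: ✓ → 224
sku=X31: ✓ → 67
sku=X96: ✓ → 141
sku=X61: ✓ → 206
sku=X19: ✓ → 331
sku=X83: ✓ → 341
stock_sum = 218 + 224 + 67 + 141 + 206 + 331 + 341 = 1528
—
[stock_sum2: stock > 207 or category in ('garden', 'books')]
sku=X63: ✓ → 366
sku=X81: ✓ → 242
sku=X27: ✓ → 218
sku=X76: ✓ → 224
sku=X31: ✓ → 67
sku=X96: ✓ → 141
sku=X61: ✓ → 206
sku=X19: ✓ → 331
sku=X83: ✓ → 341
stock_sum2 = 366 + 242 + 218 + 224 + 67 + 141 + 206 + 331 + 341 = 2136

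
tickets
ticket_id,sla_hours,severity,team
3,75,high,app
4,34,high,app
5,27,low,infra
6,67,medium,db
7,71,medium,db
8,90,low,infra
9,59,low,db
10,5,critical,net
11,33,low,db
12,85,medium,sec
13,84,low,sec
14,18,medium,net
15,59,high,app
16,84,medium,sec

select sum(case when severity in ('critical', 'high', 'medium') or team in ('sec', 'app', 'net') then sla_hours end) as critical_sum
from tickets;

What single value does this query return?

582

ticket_id=3: ✓ → 75
ticket_id=4: ✓ → 34
ticket_id=5: ✗
ticket_id=6: ✓ → 67
ticket_id=7: ✓ → 71
ticket_id=8: ✗
ticket_id=9: ✗
ticket_id=10: ✓ → 5
ticket_id=11: ✗
ticket_id=12: ✓ → 85
ticket_id=13: ✓ → 84
ticket_id=14: ✓ → 18
ticket_id=15: ✓ → 59
ticket_id=16: ✓ → 84
critical_sum = 75 + 34 + 67 + 71 + 5 + 85 + 84 + 18 + 59 + 84 = 582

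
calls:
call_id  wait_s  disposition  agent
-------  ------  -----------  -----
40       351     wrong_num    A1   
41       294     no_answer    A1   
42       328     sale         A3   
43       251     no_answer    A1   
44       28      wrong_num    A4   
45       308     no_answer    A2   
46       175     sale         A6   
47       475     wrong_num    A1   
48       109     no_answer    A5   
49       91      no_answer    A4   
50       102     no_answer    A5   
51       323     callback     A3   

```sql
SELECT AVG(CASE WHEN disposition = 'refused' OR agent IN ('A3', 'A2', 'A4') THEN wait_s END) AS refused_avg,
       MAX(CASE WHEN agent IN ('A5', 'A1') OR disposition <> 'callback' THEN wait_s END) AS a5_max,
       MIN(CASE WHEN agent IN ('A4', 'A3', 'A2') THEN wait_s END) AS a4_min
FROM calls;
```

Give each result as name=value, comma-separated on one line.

[refused_avg: disposition = 'refused' OR agent IN ('A3', 'A2', 'A4')]
call_id=40: ✗
call_id=41: ✗
call_id=42: ✓ → 328
call_id=43: ✗
call_id=44: ✓ → 28
call_id=45: ✓ → 308
call_id=46: ✗
call_id=47: ✗
call_id=48: ✗
call_id=49: ✓ → 91
call_id=50: ✗
call_id=51: ✓ → 323
refused_avg = (328 + 28 + 308 + 91 + 323) / 5 = 215.6
—
[a5_max: agent IN ('A5', 'A1') OR disposition <> 'callback']
call_id=40: ✓ → 351
call_id=41: ✓ → 294
call_id=42: ✓ → 328
call_id=43: ✓ → 251
call_id=44: ✓ → 28
call_id=45: ✓ → 308
call_id=46: ✓ → 175
call_id=47: ✓ → 475
call_id=48: ✓ → 109
call_id=49: ✓ → 91
call_id=50: ✓ → 102
call_id=51: ✗
a5_max = MAX(351, 294, 328, 251, 28, 308, 175, 475, 109, 91, 102) = 475
—
[a4_min: agent IN ('A4', 'A3', 'A2')]
call_id=40: ✗
call_id=41: ✗
call_id=42: ✓ → 328
call_id=43: ✗
call_id=44: ✓ → 28
call_id=45: ✓ → 308
call_id=46: ✗
call_id=47: ✗
call_id=48: ✗
call_id=49: ✓ → 91
call_id=50: ✗
call_id=51: ✓ → 323
a4_min = MIN(328, 28, 308, 91, 323) = 28

refused_avg=215.6, a5_max=475, a4_min=28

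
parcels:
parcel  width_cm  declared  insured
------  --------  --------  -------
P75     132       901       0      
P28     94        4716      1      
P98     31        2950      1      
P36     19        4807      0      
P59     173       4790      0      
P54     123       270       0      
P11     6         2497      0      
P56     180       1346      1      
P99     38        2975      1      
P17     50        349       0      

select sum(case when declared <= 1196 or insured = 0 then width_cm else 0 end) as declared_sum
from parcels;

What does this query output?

parcel=P75: ✓ → 132
parcel=P28: ✗
parcel=P98: ✗
parcel=P36: ✓ → 19
parcel=P59: ✓ → 173
parcel=P54: ✓ → 123
parcel=P11: ✓ → 6
parcel=P56: ✗
parcel=P99: ✗
parcel=P17: ✓ → 50
declared_sum = 132 + 19 + 173 + 123 + 6 + 50 = 503

503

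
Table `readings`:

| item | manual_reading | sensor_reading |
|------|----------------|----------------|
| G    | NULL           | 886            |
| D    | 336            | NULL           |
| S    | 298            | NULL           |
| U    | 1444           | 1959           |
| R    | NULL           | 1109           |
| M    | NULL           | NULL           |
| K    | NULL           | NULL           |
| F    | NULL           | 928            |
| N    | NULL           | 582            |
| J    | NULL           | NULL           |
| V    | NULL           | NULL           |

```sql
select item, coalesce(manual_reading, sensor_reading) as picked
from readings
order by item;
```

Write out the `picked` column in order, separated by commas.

336, 928, 886, NULL, NULL, NULL, 582, 1109, 298, 1444, NULL

item=D: manual_reading=336 → 336
item=F: manual_reading=NULL, sensor_reading=928 → 928
item=G: manual_reading=NULL, sensor_reading=886 → 886
item=J: manual_reading=NULL, sensor_reading=NULL (all NULL) → NULL
item=K: manual_reading=NULL, sensor_reading=NULL (all NULL) → NULL
item=M: manual_reading=NULL, sensor_reading=NULL (all NULL) → NULL
item=N: manual_reading=NULL, sensor_reading=582 → 582
item=R: manual_reading=NULL, sensor_reading=1109 → 1109
item=S: manual_reading=298 → 298
item=U: manual_reading=1444 → 1444
item=V: manual_reading=NULL, sensor_reading=NULL (all NULL) → NULL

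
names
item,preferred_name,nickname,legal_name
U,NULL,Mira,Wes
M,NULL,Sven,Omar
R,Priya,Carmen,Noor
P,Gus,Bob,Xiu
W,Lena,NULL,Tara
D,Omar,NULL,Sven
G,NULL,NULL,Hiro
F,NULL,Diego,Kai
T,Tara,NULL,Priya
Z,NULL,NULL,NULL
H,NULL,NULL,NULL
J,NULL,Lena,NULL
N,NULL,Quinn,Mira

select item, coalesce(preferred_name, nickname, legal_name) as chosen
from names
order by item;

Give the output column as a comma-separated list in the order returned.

item=D: preferred_name=Omar → Omar
item=F: preferred_name=NULL, nickname=Diego → Diego
item=G: preferred_name=NULL, nickname=NULL, legal_name=Hiro → Hiro
item=H: preferred_name=NULL, nickname=NULL, legal_name=NULL (all NULL) → NULL
item=J: preferred_name=NULL, nickname=Lena → Lena
item=M: preferred_name=NULL, nickname=Sven → Sven
item=N: preferred_name=NULL, nickname=Quinn → Quinn
item=P: preferred_name=Gus → Gus
item=R: preferred_name=Priya → Priya
item=T: preferred_name=Tara → Tara
item=U: preferred_name=NULL, nickname=Mira → Mira
item=W: preferred_name=Lena → Lena
item=Z: preferred_name=NULL, nickname=NULL, legal_name=NULL (all NULL) → NULL

Omar, Diego, Hiro, NULL, Lena, Sven, Quinn, Gus, Priya, Tara, Mira, Lena, NULL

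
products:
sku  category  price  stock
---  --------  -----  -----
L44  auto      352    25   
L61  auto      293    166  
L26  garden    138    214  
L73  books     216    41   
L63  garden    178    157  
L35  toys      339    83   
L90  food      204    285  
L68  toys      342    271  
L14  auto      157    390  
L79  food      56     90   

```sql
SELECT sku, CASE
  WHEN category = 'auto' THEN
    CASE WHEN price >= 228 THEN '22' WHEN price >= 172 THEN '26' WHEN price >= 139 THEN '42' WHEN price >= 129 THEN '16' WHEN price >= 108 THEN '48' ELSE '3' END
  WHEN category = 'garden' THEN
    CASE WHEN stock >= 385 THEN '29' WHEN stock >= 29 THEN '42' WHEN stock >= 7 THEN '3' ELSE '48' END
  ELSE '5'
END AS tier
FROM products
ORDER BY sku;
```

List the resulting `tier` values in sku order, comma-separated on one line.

42, 42, 5, 22, 22, 42, 5, 5, 5, 5

sku=L14: category='auto' → inner[price >= 139] → 42
sku=L26: category='garden' → inner[stock >= 29] → 42
sku=L35: category='toys' → outer ELSE → 5
sku=L44: category='auto' → inner[price >= 228] → 22
sku=L61: category='auto' → inner[price >= 228] → 22
sku=L63: category='garden' → inner[stock >= 29] → 42
sku=L68: category='toys' → outer ELSE → 5
sku=L73: category='books' → outer ELSE → 5
sku=L79: category='food' → outer ELSE → 5
sku=L90: category='food' → outer ELSE → 5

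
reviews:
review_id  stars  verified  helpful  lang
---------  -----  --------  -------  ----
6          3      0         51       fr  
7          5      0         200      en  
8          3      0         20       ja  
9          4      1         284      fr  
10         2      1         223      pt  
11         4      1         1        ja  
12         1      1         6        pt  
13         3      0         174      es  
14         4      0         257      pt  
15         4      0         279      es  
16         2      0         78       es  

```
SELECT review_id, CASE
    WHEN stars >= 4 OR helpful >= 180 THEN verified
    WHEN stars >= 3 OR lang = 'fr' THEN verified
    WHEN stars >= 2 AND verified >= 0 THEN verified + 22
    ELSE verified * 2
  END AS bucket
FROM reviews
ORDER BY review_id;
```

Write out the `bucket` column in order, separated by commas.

review_id=6: stars >= 3 OR lang = 'fr' → 0
review_id=7: stars >= 4 OR helpful >= 180 → 0
review_id=8: stars >= 3 OR lang = 'fr' → 0
review_id=9: stars >= 4 OR helpful >= 180 → 1
review_id=10: stars >= 4 OR helpful >= 180 → 1
review_id=11: stars >= 4 OR helpful >= 180 → 1
review_id=12: ELSE → 2
review_id=13: stars >= 3 OR lang = 'fr' → 0
review_id=14: stars >= 4 OR helpful >= 180 → 0
review_id=15: stars >= 4 OR helpful >= 180 → 0
review_id=16: stars >= 2 AND verified >= 0 → 22

0, 0, 0, 1, 1, 1, 2, 0, 0, 0, 22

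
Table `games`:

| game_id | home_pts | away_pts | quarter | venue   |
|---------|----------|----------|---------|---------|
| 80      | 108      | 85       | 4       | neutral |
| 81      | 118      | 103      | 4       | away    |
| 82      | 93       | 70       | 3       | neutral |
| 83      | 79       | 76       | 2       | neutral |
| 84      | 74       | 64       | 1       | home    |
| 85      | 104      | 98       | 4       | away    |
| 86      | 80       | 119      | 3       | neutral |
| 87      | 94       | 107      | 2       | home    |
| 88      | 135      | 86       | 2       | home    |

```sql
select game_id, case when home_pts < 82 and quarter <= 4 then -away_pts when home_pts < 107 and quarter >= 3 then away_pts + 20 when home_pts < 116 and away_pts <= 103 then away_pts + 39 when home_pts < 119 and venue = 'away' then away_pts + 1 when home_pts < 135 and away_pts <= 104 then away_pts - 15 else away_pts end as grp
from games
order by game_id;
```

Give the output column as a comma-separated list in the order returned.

124, 104, 90, -76, -64, 118, -119, 107, 86

game_id=80: home_pts < 116 and away_pts <= 103 → 124
game_id=81: home_pts < 119 and venue = 'away' → 104
game_id=82: home_pts < 107 and quarter >= 3 → 90
game_id=83: home_pts < 82 and quarter <= 4 → -76
game_id=84: home_pts < 82 and quarter <= 4 → -64
game_id=85: home_pts < 107 and quarter >= 3 → 118
game_id=86: home_pts < 82 and quarter <= 4 → -119
game_id=87: ELSE → 107
game_id=88: ELSE → 86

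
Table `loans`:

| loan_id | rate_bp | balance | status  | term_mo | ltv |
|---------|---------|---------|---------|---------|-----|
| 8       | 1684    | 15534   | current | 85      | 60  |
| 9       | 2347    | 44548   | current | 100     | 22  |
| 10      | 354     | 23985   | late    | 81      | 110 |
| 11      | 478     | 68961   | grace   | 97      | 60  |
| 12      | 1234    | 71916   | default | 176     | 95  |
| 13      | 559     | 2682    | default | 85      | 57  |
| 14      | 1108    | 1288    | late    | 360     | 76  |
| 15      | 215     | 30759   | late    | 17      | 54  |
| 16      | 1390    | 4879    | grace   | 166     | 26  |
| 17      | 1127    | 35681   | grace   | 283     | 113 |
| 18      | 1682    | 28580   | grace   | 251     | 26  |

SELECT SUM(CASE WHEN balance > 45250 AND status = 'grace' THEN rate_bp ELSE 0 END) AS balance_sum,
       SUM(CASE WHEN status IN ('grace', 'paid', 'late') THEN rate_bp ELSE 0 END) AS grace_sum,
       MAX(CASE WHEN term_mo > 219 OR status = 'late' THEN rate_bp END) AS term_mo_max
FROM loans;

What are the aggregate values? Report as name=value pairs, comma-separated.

[balance_sum: balance > 45250 AND status = 'grace']
loan_id=8: ✗
loan_id=9: ✗
loan_id=10: ✗
loan_id=11: ✓ → 478
loan_id=12: ✗
loan_id=13: ✗
loan_id=14: ✗
loan_id=15: ✗
loan_id=16: ✗
loan_id=17: ✗
loan_id=18: ✗
balance_sum = 478
—
[grace_sum: status IN ('grace', 'paid', 'late')]
loan_id=8: ✗
loan_id=9: ✗
loan_id=10: ✓ → 354
loan_id=11: ✓ → 478
loan_id=12: ✗
loan_id=13: ✗
loan_id=14: ✓ → 1108
loan_id=15: ✓ → 215
loan_id=16: ✓ → 1390
loan_id=17: ✓ → 1127
loan_id=18: ✓ → 1682
grace_sum = 354 + 478 + 1108 + 215 + 1390 + 1127 + 1682 = 6354
—
[term_mo_max: term_mo > 219 OR status = 'late']
loan_id=8: ✗
loan_id=9: ✗
loan_id=10: ✓ → 354
loan_id=11: ✗
loan_id=12: ✗
loan_id=13: ✗
loan_id=14: ✓ → 1108
loan_id=15: ✓ → 215
loan_id=16: ✗
loan_id=17: ✓ → 1127
loan_id=18: ✓ → 1682
term_mo_max = MAX(354, 1108, 215, 1127, 1682) = 1682

balance_sum=478, grace_sum=6354, term_mo_max=1682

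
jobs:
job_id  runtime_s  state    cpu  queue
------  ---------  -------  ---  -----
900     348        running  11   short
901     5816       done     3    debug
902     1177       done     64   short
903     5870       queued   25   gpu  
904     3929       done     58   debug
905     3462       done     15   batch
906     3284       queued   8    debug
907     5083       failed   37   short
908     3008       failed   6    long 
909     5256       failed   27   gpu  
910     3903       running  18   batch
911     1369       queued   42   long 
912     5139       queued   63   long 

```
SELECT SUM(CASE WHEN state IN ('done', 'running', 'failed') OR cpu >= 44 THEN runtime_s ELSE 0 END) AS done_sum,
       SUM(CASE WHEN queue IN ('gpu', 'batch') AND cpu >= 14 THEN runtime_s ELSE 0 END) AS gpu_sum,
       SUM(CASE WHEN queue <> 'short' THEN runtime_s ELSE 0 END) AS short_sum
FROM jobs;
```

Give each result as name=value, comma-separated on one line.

[done_sum: state IN ('done', 'running', 'failed') OR cpu >= 44]
job_id=900: ✓ → 348
job_id=901: ✓ → 5816
job_id=902: ✓ → 1177
job_id=903: ✗
job_id=904: ✓ → 3929
job_id=905: ✓ → 3462
job_id=906: ✗
job_id=907: ✓ → 5083
job_id=908: ✓ → 3008
job_id=909: ✓ → 5256
job_id=910: ✓ → 3903
job_id=911: ✗
job_id=912: ✓ → 5139
done_sum = 348 + 5816 + 1177 + 3929 + 3462 + 5083 + 3008 + 5256 + 3903 + 5139 = 37121
—
[gpu_sum: queue IN ('gpu', 'batch') AND cpu >= 14]
job_id=900: ✗
job_id=901: ✗
job_id=902: ✗
job_id=903: ✓ → 5870
job_id=904: ✗
job_id=905: ✓ → 3462
job_id=906: ✗
job_id=907: ✗
job_id=908: ✗
job_id=909: ✓ → 5256
job_id=910: ✓ → 3903
job_id=911: ✗
job_id=912: ✗
gpu_sum = 5870 + 3462 + 5256 + 3903 = 18491
—
[short_sum: queue <> 'short']
job_id=900: ✗
job_id=901: ✓ → 5816
job_id=902: ✗
job_id=903: ✓ → 5870
job_id=904: ✓ → 3929
job_id=905: ✓ → 3462
job_id=906: ✓ → 3284
job_id=907: ✗
job_id=908: ✓ → 3008
job_id=909: ✓ → 5256
job_id=910: ✓ → 3903
job_id=911: ✓ → 1369
job_id=912: ✓ → 5139
short_sum = 5816 + 5870 + 3929 + 3462 + 3284 + 3008 + 5256 + 3903 + 1369 + 5139 = 41036

done_sum=37121, gpu_sum=18491, short_sum=41036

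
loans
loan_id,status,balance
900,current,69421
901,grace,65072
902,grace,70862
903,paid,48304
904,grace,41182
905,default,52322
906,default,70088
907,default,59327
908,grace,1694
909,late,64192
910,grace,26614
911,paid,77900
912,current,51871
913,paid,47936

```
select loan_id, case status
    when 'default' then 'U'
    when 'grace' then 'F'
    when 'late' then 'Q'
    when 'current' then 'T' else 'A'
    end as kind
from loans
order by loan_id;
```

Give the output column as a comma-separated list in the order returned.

loan_id=900: status='current' → T
loan_id=901: status='grace' → F
loan_id=902: status='grace' → F
loan_id=903: ELSE → A
loan_id=904: status='grace' → F
loan_id=905: status='default' → U
loan_id=906: status='default' → U
loan_id=907: status='default' → U
loan_id=908: status='grace' → F
loan_id=909: status='late' → Q
loan_id=910: status='grace' → F
loan_id=911: ELSE → A
loan_id=912: status='current' → T
loan_id=913: ELSE → A

T, F, F, A, F, U, U, U, F, Q, F, A, T, A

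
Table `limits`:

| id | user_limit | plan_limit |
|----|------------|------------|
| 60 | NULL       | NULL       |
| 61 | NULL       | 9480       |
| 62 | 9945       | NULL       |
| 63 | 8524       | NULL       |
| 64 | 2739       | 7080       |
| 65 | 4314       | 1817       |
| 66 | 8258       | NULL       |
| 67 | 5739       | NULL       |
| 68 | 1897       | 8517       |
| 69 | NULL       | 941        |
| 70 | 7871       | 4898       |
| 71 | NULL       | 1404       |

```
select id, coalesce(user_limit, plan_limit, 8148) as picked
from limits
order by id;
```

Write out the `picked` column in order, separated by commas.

id=60: user_limit=NULL, plan_limit=NULL, → literal 8148 → 8148
id=61: user_limit=NULL, plan_limit=9480 → 9480
id=62: user_limit=9945 → 9945
id=63: user_limit=8524 → 8524
id=64: user_limit=2739 → 2739
id=65: user_limit=4314 → 4314
id=66: user_limit=8258 → 8258
id=67: user_limit=5739 → 5739
id=68: user_limit=1897 → 1897
id=69: user_limit=NULL, plan_limit=941 → 941
id=70: user_limit=7871 → 7871
id=71: user_limit=NULL, plan_limit=1404 → 1404

8148, 9480, 9945, 8524, 2739, 4314, 8258, 5739, 1897, 941, 7871, 1404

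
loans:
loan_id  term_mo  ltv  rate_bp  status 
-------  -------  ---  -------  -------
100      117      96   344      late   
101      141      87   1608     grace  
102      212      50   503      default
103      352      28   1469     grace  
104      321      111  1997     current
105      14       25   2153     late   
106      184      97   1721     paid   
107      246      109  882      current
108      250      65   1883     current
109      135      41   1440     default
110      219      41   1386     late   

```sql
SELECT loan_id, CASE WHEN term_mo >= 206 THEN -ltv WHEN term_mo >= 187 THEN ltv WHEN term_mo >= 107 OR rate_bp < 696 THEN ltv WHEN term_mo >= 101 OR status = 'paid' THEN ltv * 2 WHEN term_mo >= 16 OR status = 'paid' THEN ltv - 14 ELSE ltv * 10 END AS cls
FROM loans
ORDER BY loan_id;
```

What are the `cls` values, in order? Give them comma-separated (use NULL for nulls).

loan_id=100: term_mo >= 107 OR rate_bp < 696 → 96
loan_id=101: term_mo >= 107 OR rate_bp < 696 → 87
loan_id=102: term_mo >= 206 → -50
loan_id=103: term_mo >= 206 → -28
loan_id=104: term_mo >= 206 → -111
loan_id=105: ELSE → 250
loan_id=106: term_mo >= 107 OR rate_bp < 696 → 97
loan_id=107: term_mo >= 206 → -109
loan_id=108: term_mo >= 206 → -65
loan_id=109: term_mo >= 107 OR rate_bp < 696 → 41
loan_id=110: term_mo >= 206 → -41

96, 87, -50, -28, -111, 250, 97, -109, -65, 41, -41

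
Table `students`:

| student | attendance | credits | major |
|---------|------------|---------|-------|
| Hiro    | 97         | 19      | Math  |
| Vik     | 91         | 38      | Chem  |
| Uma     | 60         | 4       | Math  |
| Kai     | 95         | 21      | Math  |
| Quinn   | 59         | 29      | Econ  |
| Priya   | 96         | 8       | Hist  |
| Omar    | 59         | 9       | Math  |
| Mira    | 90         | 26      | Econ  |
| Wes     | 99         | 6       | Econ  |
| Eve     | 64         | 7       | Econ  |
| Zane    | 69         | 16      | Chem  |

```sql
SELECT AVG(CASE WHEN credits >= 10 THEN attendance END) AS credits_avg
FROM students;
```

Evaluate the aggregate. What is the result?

83.5

student=Hiro: ✓ → 97
student=Vik: ✓ → 91
student=Uma: ✗
student=Kai: ✓ → 95
student=Quinn: ✓ → 59
student=Priya: ✗
student=Omar: ✗
student=Mira: ✓ → 90
student=Wes: ✗
student=Eve: ✗
student=Zane: ✓ → 69
credits_avg = (97 + 91 + 95 + 59 + 90 + 69) / 6 = 83.5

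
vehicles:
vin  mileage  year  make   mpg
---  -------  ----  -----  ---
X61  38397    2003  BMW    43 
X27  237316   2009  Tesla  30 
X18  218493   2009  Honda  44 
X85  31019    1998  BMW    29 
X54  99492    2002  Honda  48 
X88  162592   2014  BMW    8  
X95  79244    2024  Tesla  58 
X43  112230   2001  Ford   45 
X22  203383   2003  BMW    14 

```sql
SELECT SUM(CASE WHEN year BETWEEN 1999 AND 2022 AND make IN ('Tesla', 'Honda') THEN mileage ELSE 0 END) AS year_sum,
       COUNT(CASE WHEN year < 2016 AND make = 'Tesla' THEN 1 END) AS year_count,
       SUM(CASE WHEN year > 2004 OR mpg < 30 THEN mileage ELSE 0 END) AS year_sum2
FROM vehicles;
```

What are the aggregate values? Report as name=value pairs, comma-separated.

[year_sum: year BETWEEN 1999 AND 2022 AND make IN ('Tesla', 'Honda')]
vin=X61: ✗
vin=X27: ✓ → 237316
vin=X18: ✓ → 218493
vin=X85: ✗
vin=X54: ✓ → 99492
vin=X88: ✗
vin=X95: ✗
vin=X43: ✗
vin=X22: ✗
year_sum = 237316 + 218493 + 99492 = 555301
—
[year_count: year < 2016 AND make = 'Tesla']
vin=X61: ✗
vin=X27: ✓ → 1
vin=X18: ✗
vin=X85: ✗
vin=X54: ✗
vin=X88: ✗
vin=X95: ✗
vin=X43: ✗
vin=X22: ✗
year_count = COUNT(1) = 1
—
[year_sum2: year > 2004 OR mpg < 30]
vin=X61: ✗
vin=X27: ✓ → 237316
vin=X18: ✓ → 218493
vin=X85: ✓ → 31019
vin=X54: ✗
vin=X88: ✓ → 162592
vin=X95: ✓ → 79244
vin=X43: ✗
vin=X22: ✓ → 203383
year_sum2 = 237316 + 218493 + 31019 + 162592 + 79244 + 203383 = 932047

year_sum=555301, year_count=1, year_sum2=932047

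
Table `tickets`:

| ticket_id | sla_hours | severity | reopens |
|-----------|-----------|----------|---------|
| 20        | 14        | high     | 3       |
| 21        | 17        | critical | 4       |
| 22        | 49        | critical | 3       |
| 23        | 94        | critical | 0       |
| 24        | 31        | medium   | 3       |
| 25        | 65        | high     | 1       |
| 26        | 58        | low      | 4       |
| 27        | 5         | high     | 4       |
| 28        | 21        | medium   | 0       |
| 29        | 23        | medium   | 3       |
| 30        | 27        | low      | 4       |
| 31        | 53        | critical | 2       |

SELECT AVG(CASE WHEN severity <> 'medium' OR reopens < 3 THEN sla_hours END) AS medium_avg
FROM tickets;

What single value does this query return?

ticket_id=20: ✓ → 14
ticket_id=21: ✓ → 17
ticket_id=22: ✓ → 49
ticket_id=23: ✓ → 94
ticket_id=24: ✗
ticket_id=25: ✓ → 65
ticket_id=26: ✓ → 58
ticket_id=27: ✓ → 5
ticket_id=28: ✓ → 21
ticket_id=29: ✗
ticket_id=30: ✓ → 27
ticket_id=31: ✓ → 53
medium_avg = (14 + 17 + 49 + 94 + 65 + 58 + 5 + 21 + 27 + 53) / 10 = 40.3

40.3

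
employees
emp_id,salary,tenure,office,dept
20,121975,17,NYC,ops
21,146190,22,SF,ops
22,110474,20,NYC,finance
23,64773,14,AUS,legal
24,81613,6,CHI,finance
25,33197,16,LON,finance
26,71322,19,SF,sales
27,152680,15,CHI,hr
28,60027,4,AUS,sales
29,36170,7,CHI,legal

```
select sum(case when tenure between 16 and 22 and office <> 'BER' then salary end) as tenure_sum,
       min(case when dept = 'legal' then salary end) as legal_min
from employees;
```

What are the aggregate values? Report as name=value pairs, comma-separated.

[tenure_sum: tenure between 16 and 22 and office <> 'BER']
emp_id=20: ✓ → 121975
emp_id=21: ✓ → 146190
emp_id=22: ✓ → 110474
emp_id=23: ✗
emp_id=24: ✗
emp_id=25: ✓ → 33197
emp_id=26: ✓ → 71322
emp_id=27: ✗
emp_id=28: ✗
emp_id=29: ✗
tenure_sum = 121975 + 146190 + 110474 + 33197 + 71322 = 483158
—
[legal_min: dept = 'legal']
emp_id=20: ✗
emp_id=21: ✗
emp_id=22: ✗
emp_id=23: ✓ → 64773
emp_id=24: ✗
emp_id=25: ✗
emp_id=26: ✗
emp_id=27: ✗
emp_id=28: ✗
emp_id=29: ✓ → 36170
legal_min = MIN(64773, 36170) = 36170

tenure_sum=483158, legal_min=36170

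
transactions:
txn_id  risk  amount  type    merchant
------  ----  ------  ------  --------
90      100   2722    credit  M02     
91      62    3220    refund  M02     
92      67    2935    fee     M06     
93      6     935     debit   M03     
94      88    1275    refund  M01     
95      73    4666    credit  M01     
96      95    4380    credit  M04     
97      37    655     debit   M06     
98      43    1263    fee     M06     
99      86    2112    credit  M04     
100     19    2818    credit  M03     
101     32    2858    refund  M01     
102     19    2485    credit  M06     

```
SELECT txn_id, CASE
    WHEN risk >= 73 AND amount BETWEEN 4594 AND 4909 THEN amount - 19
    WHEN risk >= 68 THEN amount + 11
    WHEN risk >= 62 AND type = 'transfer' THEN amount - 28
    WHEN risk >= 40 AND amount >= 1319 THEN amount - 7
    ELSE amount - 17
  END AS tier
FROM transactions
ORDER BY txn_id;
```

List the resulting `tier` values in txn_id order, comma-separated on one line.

txn_id=90: risk >= 68 → 2733
txn_id=91: risk >= 40 AND amount >= 1319 → 3213
txn_id=92: risk >= 40 AND amount >= 1319 → 2928
txn_id=93: ELSE → 918
txn_id=94: risk >= 68 → 1286
txn_id=95: risk >= 73 AND amount BETWEEN 4594 AND 4909 → 4647
txn_id=96: risk >= 68 → 4391
txn_id=97: ELSE → 638
txn_id=98: ELSE → 1246
txn_id=99: risk >= 68 → 2123
txn_id=100: ELSE → 2801
txn_id=101: ELSE → 2841
txn_id=102: ELSE → 2468

2733, 3213, 2928, 918, 1286, 4647, 4391, 638, 1246, 2123, 2801, 2841, 2468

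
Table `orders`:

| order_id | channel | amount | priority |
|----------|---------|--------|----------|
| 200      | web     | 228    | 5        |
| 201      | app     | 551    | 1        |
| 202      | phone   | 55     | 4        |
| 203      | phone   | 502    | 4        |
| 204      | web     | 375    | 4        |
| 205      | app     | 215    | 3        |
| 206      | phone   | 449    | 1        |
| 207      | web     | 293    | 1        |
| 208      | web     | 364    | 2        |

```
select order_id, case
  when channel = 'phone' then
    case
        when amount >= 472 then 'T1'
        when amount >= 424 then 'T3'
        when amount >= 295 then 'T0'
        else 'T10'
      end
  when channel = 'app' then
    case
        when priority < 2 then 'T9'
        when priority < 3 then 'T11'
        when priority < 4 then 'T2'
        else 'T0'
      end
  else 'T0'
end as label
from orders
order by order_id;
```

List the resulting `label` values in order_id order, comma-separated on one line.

order_id=200: channel='web' → outer ELSE → T0
order_id=201: channel='app' → inner[priority < 2] → T9
order_id=202: channel='phone' → inner[ELSE] → T10
order_id=203: channel='phone' → inner[amount >= 472] → T1
order_id=204: channel='web' → outer ELSE → T0
order_id=205: channel='app' → inner[priority < 4] → T2
order_id=206: channel='phone' → inner[amount >= 424] → T3
order_id=207: channel='web' → outer ELSE → T0
order_id=208: channel='web' → outer ELSE → T0

T0, T9, T10, T1, T0, T2, T3, T0, T0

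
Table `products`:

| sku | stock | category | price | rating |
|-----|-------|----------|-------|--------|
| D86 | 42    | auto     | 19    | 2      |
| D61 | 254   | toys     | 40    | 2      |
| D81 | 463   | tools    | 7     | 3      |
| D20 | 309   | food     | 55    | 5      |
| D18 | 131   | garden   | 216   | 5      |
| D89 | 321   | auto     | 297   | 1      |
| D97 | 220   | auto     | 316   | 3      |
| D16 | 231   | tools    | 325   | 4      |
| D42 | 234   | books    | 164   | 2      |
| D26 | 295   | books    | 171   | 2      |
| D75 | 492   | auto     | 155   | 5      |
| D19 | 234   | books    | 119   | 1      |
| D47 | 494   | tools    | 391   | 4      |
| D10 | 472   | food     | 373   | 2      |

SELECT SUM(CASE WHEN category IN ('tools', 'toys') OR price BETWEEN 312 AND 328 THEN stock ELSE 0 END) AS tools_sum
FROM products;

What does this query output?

sku=D86: ✗
sku=D61: ✓ → 254
sku=D81: ✓ → 463
sku=D20: ✗
sku=D18: ✗
sku=D89: ✗
sku=D97: ✓ → 220
sku=D16: ✓ → 231
sku=D42: ✗
sku=D26: ✗
sku=D75: ✗
sku=D19: ✗
sku=D47: ✓ → 494
sku=D10: ✗
tools_sum = 254 + 463 + 220 + 231 + 494 = 1662

1662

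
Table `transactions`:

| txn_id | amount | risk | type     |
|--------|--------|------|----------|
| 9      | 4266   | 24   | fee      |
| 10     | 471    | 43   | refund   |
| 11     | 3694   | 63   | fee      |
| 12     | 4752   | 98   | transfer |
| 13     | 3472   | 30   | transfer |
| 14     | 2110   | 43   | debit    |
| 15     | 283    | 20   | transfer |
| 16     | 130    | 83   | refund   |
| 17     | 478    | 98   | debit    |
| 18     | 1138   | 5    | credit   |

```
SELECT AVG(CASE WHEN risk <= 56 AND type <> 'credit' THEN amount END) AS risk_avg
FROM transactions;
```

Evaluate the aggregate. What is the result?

2120.4

txn_id=9: ✓ → 4266
txn_id=10: ✓ → 471
txn_id=11: ✗
txn_id=12: ✗
txn_id=13: ✓ → 3472
txn_id=14: ✓ → 2110
txn_id=15: ✓ → 283
txn_id=16: ✗
txn_id=17: ✗
txn_id=18: ✗
risk_avg = (4266 + 471 + 3472 + 2110 + 283) / 5 = 2120.4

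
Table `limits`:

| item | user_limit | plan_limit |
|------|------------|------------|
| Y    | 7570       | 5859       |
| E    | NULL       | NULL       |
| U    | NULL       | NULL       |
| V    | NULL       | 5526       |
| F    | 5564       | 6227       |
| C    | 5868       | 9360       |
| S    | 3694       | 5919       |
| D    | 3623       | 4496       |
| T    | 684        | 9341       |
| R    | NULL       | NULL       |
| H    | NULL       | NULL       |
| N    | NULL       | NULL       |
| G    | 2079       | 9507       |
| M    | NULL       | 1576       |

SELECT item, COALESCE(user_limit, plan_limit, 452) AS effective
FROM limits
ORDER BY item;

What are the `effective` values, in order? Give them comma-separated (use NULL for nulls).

5868, 3623, 452, 5564, 2079, 452, 1576, 452, 452, 3694, 684, 452, 5526, 7570

item=C: user_limit=5868 → 5868
item=D: user_limit=3623 → 3623
item=E: user_limit=NULL, plan_limit=NULL, → literal 452 → 452
item=F: user_limit=5564 → 5564
item=G: user_limit=2079 → 2079
item=H: user_limit=NULL, plan_limit=NULL, → literal 452 → 452
item=M: user_limit=NULL, plan_limit=1576 → 1576
item=N: user_limit=NULL, plan_limit=NULL, → literal 452 → 452
item=R: user_limit=NULL, plan_limit=NULL, → literal 452 → 452
item=S: user_limit=3694 → 3694
item=T: user_limit=684 → 684
item=U: user_limit=NULL, plan_limit=NULL, → literal 452 → 452
item=V: user_limit=NULL, plan_limit=5526 → 5526
item=Y: user_limit=7570 → 7570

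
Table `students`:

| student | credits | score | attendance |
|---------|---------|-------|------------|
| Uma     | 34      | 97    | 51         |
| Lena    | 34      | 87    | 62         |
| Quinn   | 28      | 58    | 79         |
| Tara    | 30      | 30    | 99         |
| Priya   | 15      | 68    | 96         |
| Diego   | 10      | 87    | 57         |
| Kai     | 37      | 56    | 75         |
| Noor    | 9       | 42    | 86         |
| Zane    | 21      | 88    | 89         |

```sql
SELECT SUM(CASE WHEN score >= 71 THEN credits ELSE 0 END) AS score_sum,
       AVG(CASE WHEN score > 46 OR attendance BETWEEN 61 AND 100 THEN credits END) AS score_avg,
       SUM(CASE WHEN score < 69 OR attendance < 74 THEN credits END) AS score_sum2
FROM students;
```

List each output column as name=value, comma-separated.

[score_sum: score >= 71]
student=Uma: ✓ → 34
student=Lena: ✓ → 34
student=Quinn: ✗
student=Tara: ✗
student=Priya: ✗
student=Diego: ✓ → 10
student=Kai: ✗
student=Noor: ✗
student=Zane: ✓ → 21
score_sum = 34 + 34 + 10 + 21 = 99
—
[score_avg: score > 46 OR attendance BETWEEN 61 AND 100]
student=Uma: ✓ → 34
student=Lena: ✓ → 34
student=Quinn: ✓ → 28
student=Tara: ✓ → 30
student=Priya: ✓ → 15
student=Diego: ✓ → 10
student=Kai: ✓ → 37
student=Noor: ✓ → 9
student=Zane: ✓ → 21
score_avg = (34 + 34 + 28 + 30 + 15 + 10 + 37 + 9 + 21) / 9 = 24.2222222222
—
[score_sum2: score < 69 OR attendance < 74]
student=Uma: ✓ → 34
student=Lena: ✓ → 34
student=Quinn: ✓ → 28
student=Tara: ✓ → 30
student=Priya: ✓ → 15
student=Diego: ✓ → 10
student=Kai: ✓ → 37
student=Noor: ✓ → 9
student=Zane: ✗
score_sum2 = 34 + 34 + 28 + 30 + 15 + 10 + 37 + 9 = 197

score_sum=99, score_avg=24.2222222222, score_sum2=197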